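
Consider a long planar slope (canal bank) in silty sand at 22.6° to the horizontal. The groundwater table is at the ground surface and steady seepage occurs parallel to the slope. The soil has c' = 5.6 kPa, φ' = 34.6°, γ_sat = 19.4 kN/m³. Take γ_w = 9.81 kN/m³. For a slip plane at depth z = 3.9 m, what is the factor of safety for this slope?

With seepage parallel to the slope and the water table at the surface, the effective normal stress on the slip plane uses the buoyant unit weight γ' = γ_sat − γ_w while the driving shear stress uses γ_sat:
FS = [c' + γ' z cos²β tanφ'] / [γ_sat z sinβ cosβ]
γ' = 19.4 − 9.81 = 9.59 kN/m³
Numerator = 5.6 + 9.59·3.9·cos²22.6°·tan34.6° = 5.6 + 9.59·3.9·0.8523·0.6899 = 27.591 kPa
Denominator = 19.4·3.9·sin22.6°·cos22.6° = 19.4·3.9·0.3843·0.9232 = 26.843 kPa
FS = 27.591 / 26.843 = 1.028

FS = 1.03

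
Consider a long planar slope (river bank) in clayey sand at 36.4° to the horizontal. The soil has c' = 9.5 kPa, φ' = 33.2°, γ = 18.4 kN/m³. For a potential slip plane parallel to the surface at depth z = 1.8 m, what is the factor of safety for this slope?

FS = 1.49

For an infinite slope with a slip plane parallel to the surface (no pore pressure): FS = [c' + γz cos²β tanφ'] / [γz sinβ cosβ].
γz = 18.4·1.8 = 33.12 kN/m²
Numerator = 9.5 + 33.12·cos²36.4°·tan33.2° = 9.5 + 33.12·0.6479·0.6544 = 23.541 kPa
Denominator = 33.12·sin36.4°·cos36.4° = 33.12·0.5934·0.8049 = 15.819 kPa
FS = 23.541 / 15.819 = 1.488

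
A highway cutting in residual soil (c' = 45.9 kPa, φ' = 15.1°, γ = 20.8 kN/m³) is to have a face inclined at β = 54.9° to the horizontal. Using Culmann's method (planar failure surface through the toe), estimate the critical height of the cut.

H_c = 30.09 m

Culmann's analysis gives the critical failure plane at α_cr = (β + φ')/2 = (54.9 + 15.1)/2 = 35.0°, and the critical height
H_c = (4c'/γ) · sinβ cosφ' / [1 − cos(β − φ')]
    = (4·45.9/20.8) · sin54.9°·cos15.1° / [1 − cos(39.8°)]
    = 8.827 · 0.8181·0.9655 / [1 − 0.7683]
    = 8.827 · 0.7899 / 0.2317
    = 30.09 m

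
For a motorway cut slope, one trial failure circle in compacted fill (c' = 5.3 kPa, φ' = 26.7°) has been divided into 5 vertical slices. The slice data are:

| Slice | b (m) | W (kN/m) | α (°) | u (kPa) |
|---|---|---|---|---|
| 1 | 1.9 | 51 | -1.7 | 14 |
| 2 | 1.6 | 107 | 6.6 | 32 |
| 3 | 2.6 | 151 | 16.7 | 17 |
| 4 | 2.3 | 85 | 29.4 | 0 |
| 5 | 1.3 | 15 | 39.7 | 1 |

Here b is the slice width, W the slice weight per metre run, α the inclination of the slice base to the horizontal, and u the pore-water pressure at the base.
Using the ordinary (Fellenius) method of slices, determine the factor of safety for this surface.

FS = 1.78

Ordinary method of slices: FS = Σ[c'·Δl_i + (W_i cosα_i − u_i·Δl_i)·tanφ'] / Σ W_i sinα_i, with Δl_i = b_i / cosα_i.
Slice 1: Δl = 1.9/cos(-1.7°) = 1.901 m; N'_1 = 51·cos(-1.7°) − 14·1.901 = 24.4; c'Δl = 10.07; W sinα = -1.5
Slice 2: Δl = 1.6/cos6.6° = 1.611 m; N'_2 = 107·cos6.6° − 32·1.611 = 54.7; c'Δl = 8.54; W sinα = 12.3
Slice 3: Δl = 2.6/cos16.7° = 2.714 m; N'_3 = 151·cos16.7° − 17·2.714 = 98.5; c'Δl = 14.39; W sinα = 43.4
Slice 4: Δl = 2.3/cos29.4° = 2.640 m; N'_4 = 85·cos29.4° − 0·2.640 = 74.1; c'Δl = 13.99; W sinα = 41.7
Slice 5: Δl = 1.3/cos39.7° = 1.690 m; N'_5 = 15·cos39.7° − 1·1.690 = 9.9; c'Δl = 8.96; W sinα = 9.6
Σc'Δl = 55.9 kN/m; ΣN' = 261.5 kN/m; ΣW sinα = 105.5 kN/m
Resisting = 55.9 + 261.5·tan26.7° = 55.9 + 131.5 = 187.5 kN/m
FS = 187.5 / 105.5 = 1.777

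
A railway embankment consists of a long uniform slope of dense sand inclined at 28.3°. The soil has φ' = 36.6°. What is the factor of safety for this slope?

For a dry cohesionless infinite slope the factor of safety is FS = tanφ' / tanβ.
FS = tan36.6° / tan28.3° = 0.7427 / 0.5384 = 1.379

FS = 1.38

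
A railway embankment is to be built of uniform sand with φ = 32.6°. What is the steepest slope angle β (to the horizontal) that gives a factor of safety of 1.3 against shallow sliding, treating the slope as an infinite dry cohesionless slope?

For an infinite dry cohesionless slope FS = tanφ/tanβ, so tanβ = tanφ / FS.
tanβ = tan32.6° / 1.3 = 0.6395 / 1.3 = 0.4919
β = arctan(0.4919) = 26.19°

β = 26.2°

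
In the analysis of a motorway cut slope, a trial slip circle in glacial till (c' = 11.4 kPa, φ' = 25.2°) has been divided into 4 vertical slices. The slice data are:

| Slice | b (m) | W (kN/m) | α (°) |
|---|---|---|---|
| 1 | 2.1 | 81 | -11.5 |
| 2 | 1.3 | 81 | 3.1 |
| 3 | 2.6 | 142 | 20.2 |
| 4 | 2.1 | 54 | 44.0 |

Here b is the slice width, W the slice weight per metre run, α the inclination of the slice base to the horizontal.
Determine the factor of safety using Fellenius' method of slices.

Ordinary method of slices: FS = Σ[c'·Δl_i + (W_i cosα_i)·tanφ'] / Σ W_i sinα_i, with Δl_i = b_i / cosα_i.
Slice 1: Δl = 2.1/cos(-11.5°) = 2.143 m; N'_1 = 81·cos(-11.5°) = 79.4; c'Δl = 24.43; W sinα = -16.1
Slice 2: Δl = 1.3/cos3.1° = 1.302 m; N'_2 = 81·cos3.1° = 80.9; c'Δl = 14.84; W sinα = 4.4
Slice 3: Δl = 2.6/cos20.2° = 2.770 m; N'_3 = 142·cos20.2° = 133.3; c'Δl = 31.58; W sinα = 49.0
Slice 4: Δl = 2.1/cos44.0° = 2.919 m; N'_4 = 54·cos44.0° = 38.8; c'Δl = 33.28; W sinα = 37.5
Σc'Δl = 104.1 kN/m; ΣN' = 332.4 kN/m; ΣW sinα = 74.8 kN/m
Resisting = 104.1 + 332.4·tan25.2° = 104.1 + 156.4 = 260.5 kN/m
FS = 260.5 / 74.8 = 3.484

FS = 3.48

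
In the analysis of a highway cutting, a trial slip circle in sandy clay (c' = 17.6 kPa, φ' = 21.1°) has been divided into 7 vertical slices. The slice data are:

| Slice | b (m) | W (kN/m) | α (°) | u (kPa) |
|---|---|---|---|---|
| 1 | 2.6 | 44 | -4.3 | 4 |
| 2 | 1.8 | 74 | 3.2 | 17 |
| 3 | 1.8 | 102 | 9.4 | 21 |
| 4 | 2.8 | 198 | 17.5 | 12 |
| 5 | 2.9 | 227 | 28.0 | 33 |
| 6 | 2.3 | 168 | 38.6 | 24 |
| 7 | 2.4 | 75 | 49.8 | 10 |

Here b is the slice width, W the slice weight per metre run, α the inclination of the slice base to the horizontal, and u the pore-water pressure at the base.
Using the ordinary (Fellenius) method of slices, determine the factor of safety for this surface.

Ordinary method of slices: FS = Σ[c'·Δl_i + (W_i cosα_i − u_i·Δl_i)·tanφ'] / Σ W_i sinα_i, with Δl_i = b_i / cosα_i.
Slice 1: Δl = 2.6/cos(-4.3°) = 2.607 m; N'_1 = 44·cos(-4.3°) − 4·2.607 = 33.4; c'Δl = 45.89; W sinα = -3.3
Slice 2: Δl = 1.8/cos3.2° = 1.803 m; N'_2 = 74·cos3.2° − 17·1.803 = 43.2; c'Δl = 31.73; W sinα = 4.1
Slice 3: Δl = 1.8/cos9.4° = 1.824 m; N'_3 = 102·cos9.4° − 21·1.824 = 62.3; c'Δl = 32.11; W sinα = 16.7
Slice 4: Δl = 2.8/cos17.5° = 2.936 m; N'_4 = 198·cos17.5° − 12·2.936 = 153.6; c'Δl = 51.67; W sinα = 59.5
Slice 5: Δl = 2.9/cos28.0° = 3.284 m; N'_5 = 227·cos28.0° − 33·3.284 = 92.0; c'Δl = 57.81; W sinα = 106.6
Slice 6: Δl = 2.3/cos38.6° = 2.943 m; N'_6 = 168·cos38.6° − 24·2.943 = 60.7; c'Δl = 51.80; W sinα = 104.8
Slice 7: Δl = 2.4/cos49.8° = 3.718 m; N'_7 = 75·cos49.8° − 10·3.718 = 11.2; c'Δl = 65.44; W sinα = 57.3
Σc'Δl = 336.4 kN/m; ΣN' = 456.5 kN/m; ΣW sinα = 345.7 kN/m
Resisting = 336.4 + 456.5·tan21.1° = 336.4 + 176.2 = 512.6 kN/m
FS = 512.6 / 345.7 = 1.483

FS = 1.48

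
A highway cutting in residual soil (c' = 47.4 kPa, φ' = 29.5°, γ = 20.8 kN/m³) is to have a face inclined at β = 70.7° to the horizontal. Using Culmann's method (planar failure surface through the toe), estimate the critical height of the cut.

Culmann's analysis gives the critical failure plane at α_cr = (β + φ')/2 = (70.7 + 29.5)/2 = 50.1°, and the critical height
H_c = (4c'/γ) · sinβ cosφ' / [1 − cos(β − φ')]
    = (4·47.4/20.8) · sin70.7°·cos29.5° / [1 − cos(41.2°)]
    = 9.115 · 0.9438·0.8704 / [1 − 0.7524]
    = 9.115 · 0.8214 / 0.2476
    = 30.24 m

H_c = 30.24 m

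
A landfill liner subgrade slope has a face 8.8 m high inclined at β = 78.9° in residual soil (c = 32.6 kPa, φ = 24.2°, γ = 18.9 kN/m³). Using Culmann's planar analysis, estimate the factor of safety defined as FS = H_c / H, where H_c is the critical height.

FS = 1.66

H_c = (4c/γ) · sinβ cosφ / [1 − cos(β − φ)]
    = (4·32.6/18.9) · sin78.9°·cos24.2° / [1 − cos54.7°]
    = 6.899 · 0.8951 / 0.4221 = 14.63 m
FS = H_c / H = 14.63 / 8.8 = 1.662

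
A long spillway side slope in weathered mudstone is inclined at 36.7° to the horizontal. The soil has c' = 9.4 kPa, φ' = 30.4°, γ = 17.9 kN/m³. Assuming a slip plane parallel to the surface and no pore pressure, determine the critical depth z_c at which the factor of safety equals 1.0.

Setting FS = 1.00 in FS = [c' + γz cos²β tanφ'] / [γz sinβ cosβ] and solving for z:
z = c' / [γ cosβ (FS·sinβ − cosβ·tanφ')]
  = 9.4 / [17.9·cos36.7°·(1.00·sin36.7° − cos36.7°·tan30.4°)]
  = 9.4 / [17.9·0.8018·(1.00·0.5976 − 0.8018·0.5867)]
  = 9.4 / 1.8259 = 5.148 m

z_c = 5.15 m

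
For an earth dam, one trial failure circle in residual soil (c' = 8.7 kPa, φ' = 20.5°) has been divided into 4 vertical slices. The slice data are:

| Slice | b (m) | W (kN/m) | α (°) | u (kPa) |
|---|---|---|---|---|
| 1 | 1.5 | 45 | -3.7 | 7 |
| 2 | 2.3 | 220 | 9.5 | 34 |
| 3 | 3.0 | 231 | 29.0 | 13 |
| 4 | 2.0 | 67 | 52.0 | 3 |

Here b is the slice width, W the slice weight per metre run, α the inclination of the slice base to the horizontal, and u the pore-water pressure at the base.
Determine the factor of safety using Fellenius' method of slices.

FS = 1.14

Ordinary method of slices: FS = Σ[c'·Δl_i + (W_i cosα_i − u_i·Δl_i)·tanφ'] / Σ W_i sinα_i, with Δl_i = b_i / cosα_i.
Slice 1: Δl = 1.5/cos(-3.7°) = 1.503 m; N'_1 = 45·cos(-3.7°) − 7·1.503 = 34.4; c'Δl = 13.08; W sinα = -2.9
Slice 2: Δl = 2.3/cos9.5° = 2.332 m; N'_2 = 220·cos9.5° − 34·2.332 = 137.7; c'Δl = 20.29; W sinα = 36.3
Slice 3: Δl = 3.0/cos29.0° = 3.430 m; N'_3 = 231·cos29.0° − 13·3.430 = 157.4; c'Δl = 29.84; W sinα = 112.0
Slice 4: Δl = 2.0/cos52.0° = 3.249 m; N'_4 = 67·cos52.0° − 3·3.249 = 31.5; c'Δl = 28.26; W sinα = 52.8
Σc'Δl = 91.5 kN/m; ΣN' = 361.0 kN/m; ΣW sinα = 198.2 kN/m
Resisting = 91.5 + 361.0·tan20.5° = 91.5 + 135.0 = 226.5 kN/m
FS = 226.5 / 198.2 = 1.143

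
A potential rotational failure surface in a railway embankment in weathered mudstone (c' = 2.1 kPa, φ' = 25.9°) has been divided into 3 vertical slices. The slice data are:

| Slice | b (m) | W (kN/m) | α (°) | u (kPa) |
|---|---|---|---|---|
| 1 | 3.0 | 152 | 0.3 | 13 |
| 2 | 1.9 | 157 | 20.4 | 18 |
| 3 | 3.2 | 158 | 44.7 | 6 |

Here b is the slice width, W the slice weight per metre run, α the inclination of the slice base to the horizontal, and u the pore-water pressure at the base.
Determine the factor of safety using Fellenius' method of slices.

FS = 1.02

Ordinary method of slices: FS = Σ[c'·Δl_i + (W_i cosα_i − u_i·Δl_i)·tanφ'] / Σ W_i sinα_i, with Δl_i = b_i / cosα_i.
Slice 1: Δl = 3.0/cos0.3° = 3.000 m; N'_1 = 152·cos0.3° − 13·3.000 = 113.0; c'Δl = 6.30; W sinα = 0.8
Slice 2: Δl = 1.9/cos20.4° = 2.027 m; N'_2 = 157·cos20.4° − 18·2.027 = 110.7; c'Δl = 4.26; W sinα = 54.7
Slice 3: Δl = 3.2/cos44.7° = 4.502 m; N'_3 = 158·cos44.7° − 6·4.502 = 85.3; c'Δl = 9.45; W sinα = 111.1
Σc'Δl = 20.0 kN/m; ΣN' = 309.0 kN/m; ΣW sinα = 166.7 kN/m
Resisting = 20.0 + 309.0·tan25.9° = 20.0 + 150.0 = 170.0 kN/m
FS = 170.0 / 166.7 = 1.020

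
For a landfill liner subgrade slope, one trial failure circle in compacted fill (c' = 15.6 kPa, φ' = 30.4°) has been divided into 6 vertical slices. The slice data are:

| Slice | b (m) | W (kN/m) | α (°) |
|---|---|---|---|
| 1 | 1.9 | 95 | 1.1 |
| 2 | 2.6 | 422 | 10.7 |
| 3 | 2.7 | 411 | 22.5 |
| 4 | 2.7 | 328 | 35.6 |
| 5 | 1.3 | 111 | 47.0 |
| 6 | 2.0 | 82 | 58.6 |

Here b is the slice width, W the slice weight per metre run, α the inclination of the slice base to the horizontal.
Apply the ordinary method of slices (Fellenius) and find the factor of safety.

Ordinary method of slices: FS = Σ[c'·Δl_i + (W_i cosα_i)·tanφ'] / Σ W_i sinα_i, with Δl_i = b_i / cosα_i.
Slice 1: Δl = 1.9/cos1.1° = 1.900 m; N'_1 = 95·cos1.1° = 95.0; c'Δl = 29.65; W sinα = 1.8
Slice 2: Δl = 2.6/cos10.7° = 2.646 m; N'_2 = 422·cos10.7° = 414.7; c'Δl = 41.28; W sinα = 78.4
Slice 3: Δl = 2.7/cos22.5° = 2.922 m; N'_3 = 411·cos22.5° = 379.7; c'Δl = 45.59; W sinα = 157.3
Slice 4: Δl = 2.7/cos35.6° = 3.321 m; N'_4 = 328·cos35.6° = 266.7; c'Δl = 51.80; W sinα = 190.9
Slice 5: Δl = 1.3/cos47.0° = 1.906 m; N'_5 = 111·cos47.0° = 75.7; c'Δl = 29.74; W sinα = 81.2
Slice 6: Δl = 2.0/cos58.6° = 3.839 m; N'_6 = 82·cos58.6° = 42.7; c'Δl = 59.88; W sinα = 70.0
Σc'Δl = 257.9 kN/m; ΣN' = 1274.5 kN/m; ΣW sinα = 579.6 kN/m
Resisting = 257.9 + 1274.5·tan30.4° = 257.9 + 747.7 = 1005.7 kN/m
FS = 1005.7 / 579.6 = 1.735

FS = 1.74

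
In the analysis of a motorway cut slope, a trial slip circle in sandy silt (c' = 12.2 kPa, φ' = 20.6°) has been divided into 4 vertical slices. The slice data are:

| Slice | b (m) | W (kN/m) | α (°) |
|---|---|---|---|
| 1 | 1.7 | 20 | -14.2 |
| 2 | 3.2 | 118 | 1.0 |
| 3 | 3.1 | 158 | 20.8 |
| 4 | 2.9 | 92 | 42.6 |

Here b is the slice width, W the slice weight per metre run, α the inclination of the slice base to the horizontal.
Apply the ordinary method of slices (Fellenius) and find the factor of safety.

Ordinary method of slices: FS = Σ[c'·Δl_i + (W_i cosα_i)·tanφ'] / Σ W_i sinα_i, with Δl_i = b_i / cosα_i.
Slice 1: Δl = 1.7/cos(-14.2°) = 1.754 m; N'_1 = 20·cos(-14.2°) = 19.4; c'Δl = 21.39; W sinα = -4.9
Slice 2: Δl = 3.2/cos1.0° = 3.200 m; N'_2 = 118·cos1.0° = 118.0; c'Δl = 39.05; W sinα = 2.1
Slice 3: Δl = 3.1/cos20.8° = 3.316 m; N'_3 = 158·cos20.8° = 147.7; c'Δl = 40.46; W sinα = 56.1
Slice 4: Δl = 2.9/cos42.6° = 3.940 m; N'_4 = 92·cos42.6° = 67.7; c'Δl = 48.06; W sinα = 62.3
Σc'Δl = 149.0 kN/m; ΣN' = 352.8 kN/m; ΣW sinα = 115.5 kN/m
Resisting = 149.0 + 352.8·tan20.6° = 149.0 + 132.6 = 281.6 kN/m
FS = 281.6 / 115.5 = 2.437

FS = 2.44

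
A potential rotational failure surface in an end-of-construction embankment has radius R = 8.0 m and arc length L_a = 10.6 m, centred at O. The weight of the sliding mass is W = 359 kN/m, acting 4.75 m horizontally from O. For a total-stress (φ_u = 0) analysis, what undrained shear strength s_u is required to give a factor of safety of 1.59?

s_u = 32.0 kPa

FS = s_u·L_a·R / (W·d), so s_u = FS·W·d / (L_a·R).
s_u = 1.59·359·4.75 / (10.60·8.0) = 2711.3 / 84.80 = 31.97 kPa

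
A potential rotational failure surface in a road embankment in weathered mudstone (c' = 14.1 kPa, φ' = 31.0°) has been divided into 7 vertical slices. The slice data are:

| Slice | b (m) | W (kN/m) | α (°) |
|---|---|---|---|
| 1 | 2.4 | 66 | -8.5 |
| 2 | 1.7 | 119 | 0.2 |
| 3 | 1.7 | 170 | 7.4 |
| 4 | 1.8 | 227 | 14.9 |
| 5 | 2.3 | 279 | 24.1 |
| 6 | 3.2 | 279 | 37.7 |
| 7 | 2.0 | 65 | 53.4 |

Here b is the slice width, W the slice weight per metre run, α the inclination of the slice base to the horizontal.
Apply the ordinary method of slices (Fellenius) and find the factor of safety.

Ordinary method of slices: FS = Σ[c'·Δl_i + (W_i cosα_i)·tanφ'] / Σ W_i sinα_i, with Δl_i = b_i / cosα_i.
Slice 1: Δl = 2.4/cos(-8.5°) = 2.427 m; N'_1 = 66·cos(-8.5°) = 65.3; c'Δl = 34.22; W sinα = -9.8
Slice 2: Δl = 1.7/cos0.2° = 1.700 m; N'_2 = 119·cos0.2° = 119.0; c'Δl = 23.97; W sinα = 0.4
Slice 3: Δl = 1.7/cos7.4° = 1.714 m; N'_3 = 170·cos7.4° = 168.6; c'Δl = 24.17; W sinα = 21.9
Slice 4: Δl = 1.8/cos14.9° = 1.863 m; N'_4 = 227·cos14.9° = 219.4; c'Δl = 26.26; W sinα = 58.4
Slice 5: Δl = 2.3/cos24.1° = 2.520 m; N'_5 = 279·cos24.1° = 254.7; c'Δl = 35.53; W sinα = 113.9
Slice 6: Δl = 3.2/cos37.7° = 4.044 m; N'_6 = 279·cos37.7° = 220.8; c'Δl = 57.03; W sinα = 170.6
Slice 7: Δl = 2.0/cos53.4° = 3.354 m; N'_7 = 65·cos53.4° = 38.8; c'Δl = 47.30; W sinα = 52.2
Σc'Δl = 248.5 kN/m; ΣN' = 1086.4 kN/m; ΣW sinα = 407.6 kN/m
Resisting = 248.5 + 1086.4·tan31.0° = 248.5 + 652.8 = 901.3 kN/m
FS = 901.3 / 407.6 = 2.211

FS = 2.21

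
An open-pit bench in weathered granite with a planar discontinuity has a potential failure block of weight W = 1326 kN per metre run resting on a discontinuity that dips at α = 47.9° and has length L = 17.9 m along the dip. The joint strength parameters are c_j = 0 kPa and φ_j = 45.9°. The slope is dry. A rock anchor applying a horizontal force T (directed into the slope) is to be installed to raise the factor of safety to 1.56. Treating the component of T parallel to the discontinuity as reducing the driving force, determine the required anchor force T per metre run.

T = 341 kN/m

Resolving forces along and normal to the sliding plane, with the horizontal anchor force T adding T·sinα to the effective normal force and T·cosα acting up the plane against the driving force:
FS = [c_jL + (W cosα + T sinα) tanφ_j] / [W sinα − T cosα]
Without the anchor: N' = 889.0 kN/m, driving T_d = 983.9 kN/m, resisting R = 0·17.9 + 889.0·tan45.9° = 917.4 kN/m, FS = 0.93.
Setting FS = 1.56 and solving for T:
1.56·(983.9 − T cos47.9°) = 917.4 + T sin47.9°·tan45.9°
T·(sin47.9°·tan45.9° + 1.56·cos47.9°) = 1.56·983.9 − 917.4
T·(0.7420·1.0319 + 1.56·0.6704) = 1534.8 − 917.4 = 617.5
T·1.8115 = 617.5
T = 340.9 kN/m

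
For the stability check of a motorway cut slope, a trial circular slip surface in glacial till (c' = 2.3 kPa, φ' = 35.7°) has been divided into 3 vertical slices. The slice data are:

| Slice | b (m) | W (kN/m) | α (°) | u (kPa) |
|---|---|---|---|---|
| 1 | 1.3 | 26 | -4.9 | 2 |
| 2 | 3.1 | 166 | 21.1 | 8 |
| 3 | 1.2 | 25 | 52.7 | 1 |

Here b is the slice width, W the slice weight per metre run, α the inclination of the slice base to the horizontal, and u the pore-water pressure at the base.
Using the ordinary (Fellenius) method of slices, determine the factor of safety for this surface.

Ordinary method of slices: FS = Σ[c'·Δl_i + (W_i cosα_i − u_i·Δl_i)·tanφ'] / Σ W_i sinα_i, with Δl_i = b_i / cosα_i.
Slice 1: Δl = 1.3/cos(-4.9°) = 1.305 m; N'_1 = 26·cos(-4.9°) − 2·1.305 = 23.3; c'Δl = 3.00; W sinα = -2.2
Slice 2: Δl = 3.1/cos21.1° = 3.323 m; N'_2 = 166·cos21.1° − 8·3.323 = 128.3; c'Δl = 7.64; W sinα = 59.8
Slice 3: Δl = 1.2/cos52.7° = 1.980 m; N'_3 = 25·cos52.7° − 1·1.980 = 13.2; c'Δl = 4.55; W sinα = 19.9
Σc'Δl = 15.2 kN/m; ΣN' = 164.8 kN/m; ΣW sinα = 77.4 kN/m
Resisting = 15.2 + 164.8·tan35.7° = 15.2 + 118.4 = 133.6 kN/m
FS = 133.6 / 77.4 = 1.725

FS = 1.73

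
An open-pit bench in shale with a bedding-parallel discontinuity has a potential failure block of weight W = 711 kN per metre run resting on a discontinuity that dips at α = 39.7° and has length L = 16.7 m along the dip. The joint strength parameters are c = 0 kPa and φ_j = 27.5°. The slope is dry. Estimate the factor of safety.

Resolving the block weight along and normal to the plane and applying the Mohr–Coulomb strength on the joint:
N' = W cosα = 711·cos39.7° = 547.0 kN/m
Driving force T = W sinα = 711·sin39.7° = 454.2 kN/m
Resisting force R = c·L + N'·tanφ_j = 0·16.7 + 547.0·tan27.5° = 0.0 + 284.8 = 284.8 kN/m
FS = R / T = 284.8 / 454.2 = 0.627

FS = 0.63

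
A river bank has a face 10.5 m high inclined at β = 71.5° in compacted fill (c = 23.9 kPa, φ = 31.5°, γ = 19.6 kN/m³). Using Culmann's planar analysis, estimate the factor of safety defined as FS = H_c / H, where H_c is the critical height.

H_c = (4c/γ) · sinβ cosφ / [1 − cos(β − φ)]
    = (4·23.9/19.6) · sin71.5°·cos31.5° / [1 − cos40.0°]
    = 4.878 · 0.8086 / 0.2340 = 16.86 m
FS = H_c / H = 16.86 / 10.5 = 1.605

FS = 1.61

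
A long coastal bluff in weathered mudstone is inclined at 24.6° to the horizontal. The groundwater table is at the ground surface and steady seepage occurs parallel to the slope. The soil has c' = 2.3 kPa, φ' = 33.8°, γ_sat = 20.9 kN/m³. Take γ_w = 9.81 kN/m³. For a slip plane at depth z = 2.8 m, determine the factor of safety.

With seepage parallel to the slope and the water table at the surface, the effective normal stress on the slip plane uses the buoyant unit weight γ' = γ_sat − γ_w while the driving shear stress uses γ_sat:
FS = [c' + γ' z cos²β tanφ'] / [γ_sat z sinβ cosβ]
γ' = 20.9 − 9.81 = 11.09 kN/m³
Numerator = 2.3 + 11.09·2.8·cos²24.6°·tan33.8° = 2.3 + 11.09·2.8·0.8267·0.6694 = 19.485 kPa
Denominator = 20.9·2.8·sin24.6°·cos24.6° = 20.9·2.8·0.4163·0.9092 = 22.150 kPa
FS = 19.485 / 22.150 = 0.880

FS = 0.88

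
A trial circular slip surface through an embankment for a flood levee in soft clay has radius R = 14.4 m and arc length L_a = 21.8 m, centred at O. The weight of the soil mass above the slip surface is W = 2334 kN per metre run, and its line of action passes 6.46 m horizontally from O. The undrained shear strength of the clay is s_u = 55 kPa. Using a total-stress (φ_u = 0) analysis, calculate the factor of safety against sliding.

FS = 1.15

Taking moments about the centre O, the resisting moment is provided by the undrained shear strength acting along the arc:
M_R = s_u·L_a·R = 55·21.80·14.4 = 17265.6 kN·m/m
M_D = W·d = 2334·6.46 = 15077.6 kN·m/m
FS = M_R / M_D = 17265.6 / 15077.6 = 1.145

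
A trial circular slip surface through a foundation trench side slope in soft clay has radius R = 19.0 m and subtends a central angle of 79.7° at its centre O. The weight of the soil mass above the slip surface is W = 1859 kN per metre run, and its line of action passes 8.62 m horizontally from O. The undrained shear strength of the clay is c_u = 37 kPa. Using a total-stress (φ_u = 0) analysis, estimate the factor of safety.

FS = 1.16

Taking moments about the centre O, the resisting moment is provided by the undrained shear strength acting along the arc:
Arc length L_a = R·θ = 19.0·(79.7°·π/180) = 19.0·1.3910 = 26.43 m
M_R = c_u·L_a·R = 37·26.43·19.0 = 18580.0 kN·m/m
M_D = W·d = 1859·8.62 = 16024.6 kN·m/m
FS = M_R / M_D = 18580.0 / 16024.6 = 1.159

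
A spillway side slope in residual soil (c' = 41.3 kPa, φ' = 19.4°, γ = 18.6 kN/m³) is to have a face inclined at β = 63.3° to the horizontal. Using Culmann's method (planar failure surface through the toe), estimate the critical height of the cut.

Culmann's analysis gives the critical failure plane at α_cr = (β + φ')/2 = (63.3 + 19.4)/2 = 41.3°, and the critical height
H_c = (4c'/γ) · sinβ cosφ' / [1 − cos(β − φ')]
    = (4·41.3/18.6) · sin63.3°·cos19.4° / [1 − cos(43.9°)]
    = 8.882 · 0.8934·0.9432 / [1 − 0.7206]
    = 8.882 · 0.8426 / 0.2794
    = 26.78 m

H_c = 26.78 m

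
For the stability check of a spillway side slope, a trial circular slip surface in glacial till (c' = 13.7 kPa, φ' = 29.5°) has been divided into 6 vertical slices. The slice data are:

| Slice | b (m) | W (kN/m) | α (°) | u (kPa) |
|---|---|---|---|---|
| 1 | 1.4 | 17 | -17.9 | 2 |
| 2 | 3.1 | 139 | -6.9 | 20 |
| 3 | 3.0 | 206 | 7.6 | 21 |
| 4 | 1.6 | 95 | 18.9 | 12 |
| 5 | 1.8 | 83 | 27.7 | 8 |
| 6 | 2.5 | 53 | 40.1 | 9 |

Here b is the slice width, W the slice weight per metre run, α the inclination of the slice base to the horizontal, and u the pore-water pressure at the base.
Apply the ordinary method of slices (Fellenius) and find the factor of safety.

Ordinary method of slices: FS = Σ[c'·Δl_i + (W_i cosα_i − u_i·Δl_i)·tanφ'] / Σ W_i sinα_i, with Δl_i = b_i / cosα_i.
Slice 1: Δl = 1.4/cos(-17.9°) = 1.471 m; N'_1 = 17·cos(-17.9°) − 2·1.471 = 13.2; c'Δl = 20.16; W sinα = -5.2
Slice 2: Δl = 3.1/cos(-6.9°) = 3.123 m; N'_2 = 139·cos(-6.9°) − 20·3.123 = 75.5; c'Δl = 42.78; W sinα = -16.7
Slice 3: Δl = 3.0/cos7.6° = 3.027 m; N'_3 = 206·cos7.6° − 21·3.027 = 140.6; c'Δl = 41.46; W sinα = 27.2
Slice 4: Δl = 1.6/cos18.9° = 1.691 m; N'_4 = 95·cos18.9° − 12·1.691 = 69.6; c'Δl = 23.17; W sinα = 30.8
Slice 5: Δl = 1.8/cos27.7° = 2.033 m; N'_5 = 83·cos27.7° − 8·2.033 = 57.2; c'Δl = 27.85; W sinα = 38.6
Slice 6: Δl = 2.5/cos40.1° = 3.268 m; N'_6 = 53·cos40.1° − 9·3.268 = 11.1; c'Δl = 44.78; W sinα = 34.1
Σc'Δl = 200.2 kN/m; ΣN' = 367.3 kN/m; ΣW sinα = 108.8 kN/m
Resisting = 200.2 + 367.3·tan29.5° = 200.2 + 207.8 = 408.0 kN/m
FS = 408.0 / 108.8 = 3.750

FS = 3.75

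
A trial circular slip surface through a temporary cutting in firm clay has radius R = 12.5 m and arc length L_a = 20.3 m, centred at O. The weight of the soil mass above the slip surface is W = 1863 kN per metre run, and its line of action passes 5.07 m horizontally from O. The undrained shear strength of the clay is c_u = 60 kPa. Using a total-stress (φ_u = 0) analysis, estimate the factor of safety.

Taking moments about the centre O, the resisting moment is provided by the undrained shear strength acting along the arc:
M_R = c_u·L_a·R = 60·20.30·12.5 = 15225.0 kN·m/m
M_D = W·d = 1863·5.07 = 9445.4 kN·m/m
FS = M_R / M_D = 15225.0 / 9445.4 = 1.612

FS = 1.61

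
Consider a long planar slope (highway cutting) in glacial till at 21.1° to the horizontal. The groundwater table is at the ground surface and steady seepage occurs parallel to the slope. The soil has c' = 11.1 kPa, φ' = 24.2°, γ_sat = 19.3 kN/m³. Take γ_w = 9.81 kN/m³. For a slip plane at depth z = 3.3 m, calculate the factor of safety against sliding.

FS = 1.09

With seepage parallel to the slope and the water table at the surface, the effective normal stress on the slip plane uses the buoyant unit weight γ' = γ_sat − γ_w while the driving shear stress uses γ_sat:
FS = [c' + γ' z cos²β tanφ'] / [γ_sat z sinβ cosβ]
γ' = 19.3 − 9.81 = 9.49 kN/m³
Numerator = 11.1 + 9.49·3.3·cos²21.1°·tan24.2° = 11.1 + 9.49·3.3·0.8704·0.4494 = 23.350 kPa
Denominator = 19.3·3.3·sin21.1°·cos21.1° = 19.3·3.3·0.3600·0.9330 = 21.391 kPa
FS = 23.350 / 21.391 = 1.092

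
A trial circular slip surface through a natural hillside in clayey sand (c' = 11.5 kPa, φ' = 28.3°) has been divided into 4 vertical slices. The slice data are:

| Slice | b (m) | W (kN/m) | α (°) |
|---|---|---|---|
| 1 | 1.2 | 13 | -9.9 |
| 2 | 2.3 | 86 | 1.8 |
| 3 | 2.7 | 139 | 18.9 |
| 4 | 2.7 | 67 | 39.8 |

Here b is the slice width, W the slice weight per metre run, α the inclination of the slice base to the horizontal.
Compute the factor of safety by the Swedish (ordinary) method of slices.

Ordinary method of slices: FS = Σ[c'·Δl_i + (W_i cosα_i)·tanφ'] / Σ W_i sinα_i, with Δl_i = b_i / cosα_i.
Slice 1: Δl = 1.2/cos(-9.9°) = 1.218 m; N'_1 = 13·cos(-9.9°) = 12.8; c'Δl = 14.01; W sinα = -2.2
Slice 2: Δl = 2.3/cos1.8° = 2.301 m; N'_2 = 86·cos1.8° = 86.0; c'Δl = 26.46; W sinα = 2.7
Slice 3: Δl = 2.7/cos18.9° = 2.854 m; N'_3 = 139·cos18.9° = 131.5; c'Δl = 32.82; W sinα = 45.0
Slice 4: Δl = 2.7/cos39.8° = 3.514 m; N'_4 = 67·cos39.8° = 51.5; c'Δl = 40.41; W sinα = 42.9
Σc'Δl = 113.7 kN/m; ΣN' = 281.7 kN/m; ΣW sinα = 88.4 kN/m
Resisting = 113.7 + 281.7·tan28.3° = 113.7 + 151.7 = 265.4 kN/m
FS = 265.4 / 88.4 = 3.003

FS = 3.00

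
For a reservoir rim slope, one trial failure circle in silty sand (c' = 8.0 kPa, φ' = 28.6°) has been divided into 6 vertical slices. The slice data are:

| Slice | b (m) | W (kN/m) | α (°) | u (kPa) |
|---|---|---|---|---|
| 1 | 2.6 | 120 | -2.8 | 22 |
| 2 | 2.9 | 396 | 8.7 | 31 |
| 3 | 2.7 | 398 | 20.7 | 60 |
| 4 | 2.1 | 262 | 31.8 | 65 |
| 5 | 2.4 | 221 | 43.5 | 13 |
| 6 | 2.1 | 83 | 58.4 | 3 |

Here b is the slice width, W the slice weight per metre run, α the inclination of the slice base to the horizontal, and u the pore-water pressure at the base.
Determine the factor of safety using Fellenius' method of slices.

Ordinary method of slices: FS = Σ[c'·Δl_i + (W_i cosα_i − u_i·Δl_i)·tanφ'] / Σ W_i sinα_i, with Δl_i = b_i / cosα_i.
Slice 1: Δl = 2.6/cos(-2.8°) = 2.603 m; N'_1 = 120·cos(-2.8°) − 22·2.603 = 62.6; c'Δl = 20.82; W sinα = -5.9
Slice 2: Δl = 2.9/cos8.7° = 2.934 m; N'_2 = 396·cos8.7° − 31·2.934 = 300.5; c'Δl = 23.47; W sinα = 59.9
Slice 3: Δl = 2.7/cos20.7° = 2.886 m; N'_3 = 398·cos20.7° − 60·2.886 = 199.1; c'Δl = 23.09; W sinα = 140.7
Slice 4: Δl = 2.1/cos31.8° = 2.471 m; N'_4 = 262·cos31.8° − 65·2.471 = 62.1; c'Δl = 19.77; W sinα = 138.1
Slice 5: Δl = 2.4/cos43.5° = 3.309 m; N'_5 = 221·cos43.5° − 13·3.309 = 117.3; c'Δl = 26.47; W sinα = 152.1
Slice 6: Δl = 2.1/cos58.4° = 4.008 m; N'_6 = 83·cos58.4° − 3·4.008 = 31.5; c'Δl = 32.06; W sinα = 70.7
Σc'Δl = 145.7 kN/m; ΣN' = 773.0 kN/m; ΣW sinα = 555.6 kN/m
Resisting = 145.7 + 773.0·tan28.6° = 145.7 + 421.5 = 567.2 kN/m
FS = 567.2 / 555.6 = 1.021

FS = 1.02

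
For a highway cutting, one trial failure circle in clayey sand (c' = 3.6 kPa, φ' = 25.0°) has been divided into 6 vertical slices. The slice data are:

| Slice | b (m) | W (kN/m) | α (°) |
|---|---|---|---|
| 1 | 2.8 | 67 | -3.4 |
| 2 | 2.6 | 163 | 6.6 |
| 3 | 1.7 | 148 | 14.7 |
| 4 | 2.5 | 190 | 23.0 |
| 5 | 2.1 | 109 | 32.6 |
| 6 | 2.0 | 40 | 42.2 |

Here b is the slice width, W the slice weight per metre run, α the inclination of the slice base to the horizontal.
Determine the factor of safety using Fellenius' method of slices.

FS = 1.72

Ordinary method of slices: FS = Σ[c'·Δl_i + (W_i cosα_i)·tanφ'] / Σ W_i sinα_i, with Δl_i = b_i / cosα_i.
Slice 1: Δl = 2.8/cos(-3.4°) = 2.805 m; N'_1 = 67·cos(-3.4°) = 66.9; c'Δl = 10.10; W sinα = -4.0
Slice 2: Δl = 2.6/cos6.6° = 2.617 m; N'_2 = 163·cos6.6° = 161.9; c'Δl = 9.42; W sinα = 18.7
Slice 3: Δl = 1.7/cos14.7° = 1.758 m; N'_3 = 148·cos14.7° = 143.2; c'Δl = 6.33; W sinα = 37.6
Slice 4: Δl = 2.5/cos23.0° = 2.716 m; N'_4 = 190·cos23.0° = 174.9; c'Δl = 9.78; W sinα = 74.2
Slice 5: Δl = 2.1/cos32.6° = 2.493 m; N'_5 = 109·cos32.6° = 91.8; c'Δl = 8.97; W sinα = 58.7
Slice 6: Δl = 2.0/cos42.2° = 2.700 m; N'_6 = 40·cos42.2° = 29.6; c'Δl = 9.72; W sinα = 26.9
Σc'Δl = 54.3 kN/m; ΣN' = 668.3 kN/m; ΣW sinα = 212.2 kN/m
Resisting = 54.3 + 668.3·tan25.0° = 54.3 + 311.6 = 366.0 kN/m
FS = 366.0 / 212.2 = 1.725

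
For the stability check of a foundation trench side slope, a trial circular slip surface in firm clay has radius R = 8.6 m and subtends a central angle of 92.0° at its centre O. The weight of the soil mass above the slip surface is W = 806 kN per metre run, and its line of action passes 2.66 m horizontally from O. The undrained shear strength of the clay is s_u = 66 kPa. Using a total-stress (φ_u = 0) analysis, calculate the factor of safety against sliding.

FS = 3.66

Taking moments about the centre O, the resisting moment is provided by the undrained shear strength acting along the arc:
Arc length L_a = R·θ = 8.6·(92.0°·π/180) = 8.6·1.6057 = 13.81 m
M_R = s_u·L_a·R = 66·13.81·8.6 = 7838.0 kN·m/m
M_D = W·d = 806·2.66 = 2144.0 kN·m/m
FS = M_R / M_D = 7838.0 / 2144.0 = 3.656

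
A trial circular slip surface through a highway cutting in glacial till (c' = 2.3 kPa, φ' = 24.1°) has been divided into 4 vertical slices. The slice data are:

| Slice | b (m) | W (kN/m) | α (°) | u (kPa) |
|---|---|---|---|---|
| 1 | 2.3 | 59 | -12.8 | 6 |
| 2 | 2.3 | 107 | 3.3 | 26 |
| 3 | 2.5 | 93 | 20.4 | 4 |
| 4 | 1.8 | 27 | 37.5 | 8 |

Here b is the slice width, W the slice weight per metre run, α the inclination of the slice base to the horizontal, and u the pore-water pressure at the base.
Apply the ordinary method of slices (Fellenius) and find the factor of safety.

Ordinary method of slices: FS = Σ[c'·Δl_i + (W_i cosα_i − u_i·Δl_i)·tanφ'] / Σ W_i sinα_i, with Δl_i = b_i / cosα_i.
Slice 1: Δl = 2.3/cos(-12.8°) = 2.359 m; N'_1 = 59·cos(-12.8°) − 6·2.359 = 43.4; c'Δl = 5.42; W sinα = -13.1
Slice 2: Δl = 2.3/cos3.3° = 2.304 m; N'_2 = 107·cos3.3° − 26·2.304 = 46.9; c'Δl = 5.30; W sinα = 6.2
Slice 3: Δl = 2.5/cos20.4° = 2.667 m; N'_3 = 93·cos20.4° − 4·2.667 = 76.5; c'Δl = 6.13; W sinα = 32.4
Slice 4: Δl = 1.8/cos37.5° = 2.269 m; N'_4 = 27·cos37.5° − 8·2.269 = 3.3; c'Δl = 5.22; W sinα = 16.4
Σc'Δl = 22.1 kN/m; ΣN' = 170.1 kN/m; ΣW sinα = 41.9 kN/m
Resisting = 22.1 + 170.1·tan24.1° = 22.1 + 76.1 = 98.2 kN/m
FS = 98.2 / 41.9 = 2.340

FS = 2.34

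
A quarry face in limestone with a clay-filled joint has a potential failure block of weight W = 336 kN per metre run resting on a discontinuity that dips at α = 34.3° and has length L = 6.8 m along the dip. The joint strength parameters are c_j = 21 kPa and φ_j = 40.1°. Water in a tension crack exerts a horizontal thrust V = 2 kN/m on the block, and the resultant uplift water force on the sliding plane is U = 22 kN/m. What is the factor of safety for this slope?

FS = 1.87

Resolving the block weight along and normal to the plane and applying the Mohr–Coulomb strength on the joint:
N' = W cosα − U − V sinα = 336·cos34.3° − 22 − 2·sin34.3° = 254.4 kN/m
Driving force T = W sinα + V cosα = 336·sin34.3° + 2·cos34.3° = 191.0 kN/m
Resisting force R = c_j·L + N'·tanφ_j = 21·6.8 + 254.4·tan40.1° = 142.8 + 214.3 = 357.1 kN/m
FS = R / T = 357.1 / 191.0 = 1.869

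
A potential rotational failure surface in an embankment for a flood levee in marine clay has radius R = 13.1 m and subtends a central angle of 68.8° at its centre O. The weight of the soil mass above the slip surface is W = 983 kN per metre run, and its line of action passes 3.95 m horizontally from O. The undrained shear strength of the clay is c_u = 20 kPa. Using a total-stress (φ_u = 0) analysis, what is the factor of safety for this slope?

FS = 1.06

Taking moments about the centre O, the resisting moment is provided by the undrained shear strength acting along the arc:
Arc length L_a = R·θ = 13.1·(68.8°·π/180) = 13.1·1.2008 = 15.73 m
M_R = c_u·L_a·R = 20·15.73·13.1 = 4121.3 kN·m/m
M_D = W·d = 983·3.95 = 3882.9 kN·m/m
FS = M_R / M_D = 4121.3 / 3882.9 = 1.061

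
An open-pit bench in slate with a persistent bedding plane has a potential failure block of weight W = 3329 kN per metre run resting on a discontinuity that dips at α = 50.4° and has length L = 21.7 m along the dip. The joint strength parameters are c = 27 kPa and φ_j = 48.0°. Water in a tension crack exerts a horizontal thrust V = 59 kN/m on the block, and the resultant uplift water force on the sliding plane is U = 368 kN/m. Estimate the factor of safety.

Resolving the block weight along and normal to the plane and applying the Mohr–Coulomb strength on the joint:
N' = W cosα − U − V sinα = 3329·cos50.4° − 368 − 59·sin50.4° = 1708.5 kN/m
Driving force T = W sinα + V cosα = 3329·sin50.4° + 59·cos50.4° = 2602.6 kN/m
Resisting force R = c·L + N'·tanφ_j = 27·21.7 + 1708.5·tan48.0° = 585.9 + 1897.5 = 2483.4 kN/m
FS = R / T = 2483.4 / 2602.6 = 0.954

FS = 0.95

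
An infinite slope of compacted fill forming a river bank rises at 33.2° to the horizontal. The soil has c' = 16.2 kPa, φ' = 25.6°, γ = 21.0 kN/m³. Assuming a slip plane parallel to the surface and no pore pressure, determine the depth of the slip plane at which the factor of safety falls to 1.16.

Setting FS = 1.16 in FS = [c' + γz cos²β tanφ'] / [γz sinβ cosβ] and solving for z:
z = c' / [γ cosβ (FS·sinβ − cosβ·tanφ')]
  = 16.2 / [21.0·cos33.2°·(1.16·sin33.2° − cos33.2°·tan25.6°)]
  = 16.2 / [21.0·0.8368·(1.16·0.5476 − 0.8368·0.4791)]
  = 16.2 / 4.1165 = 3.935 m

z = 3.94 m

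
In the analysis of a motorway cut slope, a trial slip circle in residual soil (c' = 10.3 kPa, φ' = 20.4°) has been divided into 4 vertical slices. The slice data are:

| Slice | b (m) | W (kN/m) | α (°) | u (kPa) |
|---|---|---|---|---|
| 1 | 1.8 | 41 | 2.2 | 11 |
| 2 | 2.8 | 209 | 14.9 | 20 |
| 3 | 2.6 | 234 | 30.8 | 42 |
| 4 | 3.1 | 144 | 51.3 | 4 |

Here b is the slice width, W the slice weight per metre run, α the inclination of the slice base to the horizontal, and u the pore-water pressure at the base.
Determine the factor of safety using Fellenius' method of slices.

FS = 0.85

Ordinary method of slices: FS = Σ[c'·Δl_i + (W_i cosα_i − u_i·Δl_i)·tanφ'] / Σ W_i sinα_i, with Δl_i = b_i / cosα_i.
Slice 1: Δl = 1.8/cos2.2° = 1.801 m; N'_1 = 41·cos2.2° − 11·1.801 = 21.2; c'Δl = 18.55; W sinα = 1.6
Slice 2: Δl = 2.8/cos14.9° = 2.897 m; N'_2 = 209·cos14.9° − 20·2.897 = 144.0; c'Δl = 29.84; W sinα = 53.7
Slice 3: Δl = 2.6/cos30.8° = 3.027 m; N'_3 = 234·cos30.8° − 42·3.027 = 73.9; c'Δl = 31.18; W sinα = 119.8
Slice 4: Δl = 3.1/cos51.3° = 4.958 m; N'_4 = 144·cos51.3° − 4·4.958 = 70.2; c'Δl = 51.07; W sinα = 112.4
Σc'Δl = 130.6 kN/m; ΣN' = 309.2 kN/m; ΣW sinα = 287.5 kN/m
Resisting = 130.6 + 309.2·tan20.4° = 130.6 + 115.0 = 245.7 kN/m
FS = 245.7 / 287.5 = 0.854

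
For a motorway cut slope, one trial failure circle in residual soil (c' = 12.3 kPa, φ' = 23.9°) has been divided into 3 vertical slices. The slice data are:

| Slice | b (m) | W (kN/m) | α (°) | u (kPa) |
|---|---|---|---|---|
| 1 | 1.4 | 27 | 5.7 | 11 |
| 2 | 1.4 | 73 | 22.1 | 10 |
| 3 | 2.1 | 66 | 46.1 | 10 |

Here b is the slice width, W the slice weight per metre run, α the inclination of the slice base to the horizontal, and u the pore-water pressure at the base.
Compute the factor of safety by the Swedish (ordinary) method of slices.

FS = 1.39

Ordinary method of slices: FS = Σ[c'·Δl_i + (W_i cosα_i − u_i·Δl_i)·tanφ'] / Σ W_i sinα_i, with Δl_i = b_i / cosα_i.
Slice 1: Δl = 1.4/cos5.7° = 1.407 m; N'_1 = 27·cos5.7° − 11·1.407 = 11.4; c'Δl = 17.31; W sinα = 2.7
Slice 2: Δl = 1.4/cos22.1° = 1.511 m; N'_2 = 73·cos22.1° − 10·1.511 = 52.5; c'Δl = 18.59; W sinα = 27.5
Slice 3: Δl = 2.1/cos46.1° = 3.029 m; N'_3 = 66·cos46.1° − 10·3.029 = 15.5; c'Δl = 37.25; W sinα = 47.6
Σc'Δl = 73.1 kN/m; ΣN' = 79.4 kN/m; ΣW sinα = 77.7 kN/m
Resisting = 73.1 + 79.4·tan23.9° = 73.1 + 35.2 = 108.3 kN/m
FS = 108.3 / 77.7 = 1.394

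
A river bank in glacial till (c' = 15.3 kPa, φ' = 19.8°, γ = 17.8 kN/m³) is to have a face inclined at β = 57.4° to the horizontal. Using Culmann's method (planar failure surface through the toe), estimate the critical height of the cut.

H_c = 13.12 m

Culmann's analysis gives the critical failure plane at α_cr = (β + φ')/2 = (57.4 + 19.8)/2 = 38.6°, and the critical height
H_c = (4c'/γ) · sinβ cosφ' / [1 − cos(β − φ')]
    = (4·15.3/17.8) · sin57.4°·cos19.8° / [1 − cos(37.6°)]
    = 3.438 · 0.8425·0.9409 / [1 − 0.7923]
    = 3.438 · 0.7926 / 0.2077
    = 13.12 m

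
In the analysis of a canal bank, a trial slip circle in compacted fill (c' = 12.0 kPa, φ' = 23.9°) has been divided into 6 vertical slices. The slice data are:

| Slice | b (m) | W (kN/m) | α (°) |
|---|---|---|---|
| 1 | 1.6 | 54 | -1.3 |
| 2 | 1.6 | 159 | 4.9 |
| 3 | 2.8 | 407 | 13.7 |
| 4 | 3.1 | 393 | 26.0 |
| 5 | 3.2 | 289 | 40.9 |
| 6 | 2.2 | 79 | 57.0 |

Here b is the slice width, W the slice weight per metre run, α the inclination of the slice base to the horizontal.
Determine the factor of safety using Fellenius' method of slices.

Ordinary method of slices: FS = Σ[c'·Δl_i + (W_i cosα_i)·tanφ'] / Σ W_i sinα_i, with Δl_i = b_i / cosα_i.
Slice 1: Δl = 1.6/cos(-1.3°) = 1.600 m; N'_1 = 54·cos(-1.3°) = 54.0; c'Δl = 19.20; W sinα = -1.2
Slice 2: Δl = 1.6/cos4.9° = 1.606 m; N'_2 = 159·cos4.9° = 158.4; c'Δl = 19.27; W sinα = 13.6
Slice 3: Δl = 2.8/cos13.7° = 2.882 m; N'_3 = 407·cos13.7° = 395.4; c'Δl = 34.58; W sinα = 96.4
Slice 4: Δl = 3.1/cos26.0° = 3.449 m; N'_4 = 393·cos26.0° = 353.2; c'Δl = 41.39; W sinα = 172.3
Slice 5: Δl = 3.2/cos40.9° = 4.234 m; N'_5 = 289·cos40.9° = 218.4; c'Δl = 50.80; W sinα = 189.2
Slice 6: Δl = 2.2/cos57.0° = 4.039 m; N'_6 = 79·cos57.0° = 43.0; c'Δl = 48.47; W sinα = 66.3
Σc'Δl = 213.7 kN/m; ΣN' = 1222.5 kN/m; ΣW sinα = 536.5 kN/m
Resisting = 213.7 + 1222.5·tan23.9° = 213.7 + 541.7 = 755.5 kN/m
FS = 755.5 / 536.5 = 1.408

FS = 1.41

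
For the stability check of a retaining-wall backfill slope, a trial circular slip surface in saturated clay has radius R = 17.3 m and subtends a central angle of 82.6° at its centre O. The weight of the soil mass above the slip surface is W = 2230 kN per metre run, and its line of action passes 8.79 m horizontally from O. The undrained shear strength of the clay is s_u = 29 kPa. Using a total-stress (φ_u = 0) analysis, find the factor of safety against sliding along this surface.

Taking moments about the centre O, the resisting moment is provided by the undrained shear strength acting along the arc:
Arc length L_a = R·θ = 17.3·(82.6°·π/180) = 17.3·1.4416 = 24.94 m
M_R = s_u·L_a·R = 29·24.94·17.3 = 12512.6 kN·m/m
M_D = W·d = 2230·8.79 = 19601.7 kN·m/m
FS = M_R / M_D = 12512.6 / 19601.7 = 0.638

FS = 0.64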